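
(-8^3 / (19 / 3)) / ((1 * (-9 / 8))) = 4096 / 57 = 71.86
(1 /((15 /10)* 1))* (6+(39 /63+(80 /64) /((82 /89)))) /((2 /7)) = 54937 /2952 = 18.61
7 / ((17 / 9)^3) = 5103 / 4913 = 1.04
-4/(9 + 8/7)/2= -14/71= -0.20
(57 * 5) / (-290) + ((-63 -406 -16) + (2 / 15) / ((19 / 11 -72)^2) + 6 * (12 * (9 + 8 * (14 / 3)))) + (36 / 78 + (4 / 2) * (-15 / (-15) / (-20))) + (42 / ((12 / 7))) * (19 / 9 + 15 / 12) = 237834214914733 / 81096635880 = 2932.73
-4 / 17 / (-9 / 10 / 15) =200 / 51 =3.92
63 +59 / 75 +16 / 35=33728 / 525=64.24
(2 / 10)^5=1 / 3125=0.00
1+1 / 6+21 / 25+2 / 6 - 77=-3733 / 50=-74.66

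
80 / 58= 40 / 29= 1.38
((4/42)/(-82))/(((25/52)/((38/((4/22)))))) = -10868/21525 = -0.50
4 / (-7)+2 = 10 / 7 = 1.43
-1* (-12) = 12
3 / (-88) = -3 / 88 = -0.03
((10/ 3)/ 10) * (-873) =-291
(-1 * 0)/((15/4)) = 0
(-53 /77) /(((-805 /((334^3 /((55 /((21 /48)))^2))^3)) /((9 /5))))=115706772443586942010676619 /5737023142400000000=20168433.97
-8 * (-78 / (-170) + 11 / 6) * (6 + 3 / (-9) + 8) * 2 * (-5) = 383432 / 153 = 2506.09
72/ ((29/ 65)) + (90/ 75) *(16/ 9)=163.51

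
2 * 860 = 1720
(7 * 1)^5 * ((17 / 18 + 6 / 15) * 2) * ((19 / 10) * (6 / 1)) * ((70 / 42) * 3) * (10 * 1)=77278586 / 3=25759528.67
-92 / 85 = -1.08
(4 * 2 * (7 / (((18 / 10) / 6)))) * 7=3920 / 3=1306.67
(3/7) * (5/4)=15/28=0.54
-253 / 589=-0.43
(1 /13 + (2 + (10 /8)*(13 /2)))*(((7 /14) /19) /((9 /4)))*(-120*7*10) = -742700 /741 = -1002.29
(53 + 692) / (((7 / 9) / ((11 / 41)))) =256.99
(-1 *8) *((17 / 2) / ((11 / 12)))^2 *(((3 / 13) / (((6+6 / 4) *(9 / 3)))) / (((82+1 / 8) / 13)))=-147968 / 132495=-1.12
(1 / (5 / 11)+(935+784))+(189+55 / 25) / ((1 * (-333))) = 2864842 / 1665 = 1720.63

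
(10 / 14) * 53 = 37.86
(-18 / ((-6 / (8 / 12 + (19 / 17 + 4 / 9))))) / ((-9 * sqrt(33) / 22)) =-682 * sqrt(33) / 1377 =-2.85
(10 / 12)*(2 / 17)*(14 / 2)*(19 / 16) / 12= 665 / 9792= 0.07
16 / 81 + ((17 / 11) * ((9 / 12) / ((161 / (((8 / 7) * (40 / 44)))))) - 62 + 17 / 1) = -494793223 / 11045727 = -44.79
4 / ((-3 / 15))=-20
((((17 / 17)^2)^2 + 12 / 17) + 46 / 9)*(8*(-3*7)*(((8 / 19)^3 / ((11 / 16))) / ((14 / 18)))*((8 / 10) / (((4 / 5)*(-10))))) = 102531072 / 6413165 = 15.99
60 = 60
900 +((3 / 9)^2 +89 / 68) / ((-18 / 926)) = 4554853 / 5508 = 826.95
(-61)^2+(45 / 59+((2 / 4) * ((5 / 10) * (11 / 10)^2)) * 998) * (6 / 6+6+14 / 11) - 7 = 807071051 / 129800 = 6217.80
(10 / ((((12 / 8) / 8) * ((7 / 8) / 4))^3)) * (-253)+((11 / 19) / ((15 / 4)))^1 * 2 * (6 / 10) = -161296153809032 / 4398975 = -36666758.46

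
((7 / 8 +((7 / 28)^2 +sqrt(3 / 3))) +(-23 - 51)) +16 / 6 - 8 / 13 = -43687 / 624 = -70.01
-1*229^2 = -52441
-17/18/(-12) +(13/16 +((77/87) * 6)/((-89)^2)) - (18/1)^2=-32063404819/99234288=-323.11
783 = 783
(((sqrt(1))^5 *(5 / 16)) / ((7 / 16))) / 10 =1 / 14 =0.07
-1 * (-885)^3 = 693154125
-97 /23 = -4.22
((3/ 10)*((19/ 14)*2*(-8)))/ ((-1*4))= 57/ 35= 1.63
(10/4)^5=3125/32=97.66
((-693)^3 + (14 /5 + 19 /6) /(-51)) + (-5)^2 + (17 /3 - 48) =-509203238909 /1530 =-332812574.45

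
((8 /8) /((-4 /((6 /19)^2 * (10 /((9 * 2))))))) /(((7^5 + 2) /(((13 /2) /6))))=-5 /5601276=-0.00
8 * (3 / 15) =8 / 5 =1.60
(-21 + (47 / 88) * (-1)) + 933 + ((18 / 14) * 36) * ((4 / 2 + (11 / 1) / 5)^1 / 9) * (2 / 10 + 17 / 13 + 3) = 28852597 / 28600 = 1008.83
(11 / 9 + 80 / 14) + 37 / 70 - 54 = -29317 / 630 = -46.53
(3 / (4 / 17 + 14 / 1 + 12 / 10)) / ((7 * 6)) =85 / 18368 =0.00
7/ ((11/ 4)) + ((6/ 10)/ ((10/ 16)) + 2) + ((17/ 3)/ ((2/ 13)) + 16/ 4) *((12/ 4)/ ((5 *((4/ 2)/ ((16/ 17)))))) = 79638/ 4675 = 17.03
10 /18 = 5 /9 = 0.56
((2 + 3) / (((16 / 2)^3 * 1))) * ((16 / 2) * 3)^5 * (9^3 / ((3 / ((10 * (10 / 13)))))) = 145351384.62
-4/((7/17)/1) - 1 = -75/7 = -10.71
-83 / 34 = -2.44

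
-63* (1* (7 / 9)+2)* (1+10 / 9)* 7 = -23275 / 9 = -2586.11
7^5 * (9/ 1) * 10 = 1512630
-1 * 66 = -66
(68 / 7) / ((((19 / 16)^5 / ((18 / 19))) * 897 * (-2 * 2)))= -106954752 / 98467028933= -0.00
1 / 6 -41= -40.83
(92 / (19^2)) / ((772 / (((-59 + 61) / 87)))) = 46 / 6061551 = 0.00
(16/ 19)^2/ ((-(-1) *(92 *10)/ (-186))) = -0.14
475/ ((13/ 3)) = 1425/ 13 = 109.62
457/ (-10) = -457/ 10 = -45.70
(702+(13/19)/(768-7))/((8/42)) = 213154851/57836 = 3685.50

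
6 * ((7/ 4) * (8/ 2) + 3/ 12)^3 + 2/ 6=219533/ 96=2286.80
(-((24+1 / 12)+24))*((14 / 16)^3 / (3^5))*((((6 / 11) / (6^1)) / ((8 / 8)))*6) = -0.07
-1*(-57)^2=-3249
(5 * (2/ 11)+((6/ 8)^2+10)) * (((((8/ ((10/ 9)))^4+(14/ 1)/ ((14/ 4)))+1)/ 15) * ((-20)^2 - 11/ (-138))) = 62525612385223/ 75900000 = 823789.36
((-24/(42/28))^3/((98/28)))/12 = -2048/21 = -97.52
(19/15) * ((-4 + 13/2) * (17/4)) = 323/24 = 13.46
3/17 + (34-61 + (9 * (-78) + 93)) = -10809/17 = -635.82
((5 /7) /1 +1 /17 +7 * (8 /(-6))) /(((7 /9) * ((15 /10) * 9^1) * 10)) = -3056 /37485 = -0.08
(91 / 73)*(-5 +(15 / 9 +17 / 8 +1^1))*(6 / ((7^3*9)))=-65 / 128772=-0.00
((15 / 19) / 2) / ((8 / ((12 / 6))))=15 / 152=0.10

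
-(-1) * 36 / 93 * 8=96 / 31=3.10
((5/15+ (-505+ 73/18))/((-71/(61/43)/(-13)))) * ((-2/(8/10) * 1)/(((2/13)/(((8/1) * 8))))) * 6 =7431551920/9159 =811393.37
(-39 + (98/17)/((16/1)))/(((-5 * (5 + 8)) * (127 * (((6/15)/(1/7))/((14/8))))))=5255/1796288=0.00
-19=-19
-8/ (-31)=8/ 31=0.26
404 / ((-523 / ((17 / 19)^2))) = -116756 / 188803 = -0.62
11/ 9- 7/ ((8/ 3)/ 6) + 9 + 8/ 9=-167/ 36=-4.64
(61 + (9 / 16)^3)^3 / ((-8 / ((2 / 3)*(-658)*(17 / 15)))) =17601108771109287725 / 1236950581248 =14229435.71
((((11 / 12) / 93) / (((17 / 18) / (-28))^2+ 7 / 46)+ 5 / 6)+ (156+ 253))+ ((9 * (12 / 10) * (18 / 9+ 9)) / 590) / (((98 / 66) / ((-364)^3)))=-1607045648671818823 / 245736118050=-6539720.99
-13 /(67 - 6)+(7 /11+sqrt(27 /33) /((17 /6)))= 18* sqrt(11) /187+284 /671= 0.74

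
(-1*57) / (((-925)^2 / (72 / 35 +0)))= -4104 / 29946875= -0.00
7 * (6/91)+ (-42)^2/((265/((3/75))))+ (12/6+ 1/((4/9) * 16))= 15810773/5512000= 2.87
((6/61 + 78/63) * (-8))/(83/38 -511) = 520448/24768135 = 0.02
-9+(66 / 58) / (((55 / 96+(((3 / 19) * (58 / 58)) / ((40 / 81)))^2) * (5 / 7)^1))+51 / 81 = -6.01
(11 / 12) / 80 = 11 / 960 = 0.01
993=993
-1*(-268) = 268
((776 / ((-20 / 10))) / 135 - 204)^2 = 779973184 / 18225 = 42796.88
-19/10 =-1.90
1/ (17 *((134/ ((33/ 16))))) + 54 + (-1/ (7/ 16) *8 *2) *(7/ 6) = 1239331/ 109344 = 11.33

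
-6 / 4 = -1.50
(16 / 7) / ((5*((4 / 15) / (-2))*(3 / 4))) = -32 / 7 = -4.57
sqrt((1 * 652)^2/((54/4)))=652 * sqrt(6)/9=177.45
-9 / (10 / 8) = -36 / 5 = -7.20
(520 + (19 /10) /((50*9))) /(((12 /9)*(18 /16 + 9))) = 2340019 /60750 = 38.52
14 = 14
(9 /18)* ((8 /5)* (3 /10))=6 /25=0.24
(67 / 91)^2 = 0.54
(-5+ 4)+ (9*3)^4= 531440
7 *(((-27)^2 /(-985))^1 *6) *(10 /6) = -10206 /197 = -51.81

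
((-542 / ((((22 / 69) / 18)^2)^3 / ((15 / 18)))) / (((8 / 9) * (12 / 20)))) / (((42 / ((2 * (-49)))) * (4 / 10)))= 159929874568348.96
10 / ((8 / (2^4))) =20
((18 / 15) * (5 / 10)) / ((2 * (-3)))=-1 / 10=-0.10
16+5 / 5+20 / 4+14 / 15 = 344 / 15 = 22.93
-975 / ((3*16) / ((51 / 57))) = -5525 / 304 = -18.17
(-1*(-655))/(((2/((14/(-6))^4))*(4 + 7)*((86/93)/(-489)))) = -7946625715/17028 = -466679.92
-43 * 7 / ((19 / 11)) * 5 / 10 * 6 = -9933 / 19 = -522.79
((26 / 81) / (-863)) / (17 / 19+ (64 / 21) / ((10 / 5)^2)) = -3458 / 15401961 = -0.00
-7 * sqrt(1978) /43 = -7.24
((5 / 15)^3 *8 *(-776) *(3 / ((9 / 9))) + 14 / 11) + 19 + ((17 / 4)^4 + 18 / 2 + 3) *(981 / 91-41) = -966116401 / 88704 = -10891.46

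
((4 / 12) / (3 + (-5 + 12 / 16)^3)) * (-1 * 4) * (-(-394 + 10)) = 32768 / 4721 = 6.94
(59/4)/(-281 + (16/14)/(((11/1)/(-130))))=-4543/90708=-0.05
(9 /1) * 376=3384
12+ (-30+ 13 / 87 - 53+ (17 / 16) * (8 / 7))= -84817 / 1218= -69.64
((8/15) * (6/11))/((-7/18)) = -288/385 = -0.75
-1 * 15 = -15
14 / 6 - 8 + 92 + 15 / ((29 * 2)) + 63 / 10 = 40408 / 435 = 92.89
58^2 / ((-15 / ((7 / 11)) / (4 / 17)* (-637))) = 13456 / 255255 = 0.05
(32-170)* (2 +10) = -1656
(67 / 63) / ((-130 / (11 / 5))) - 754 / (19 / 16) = -494034803 / 778050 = -634.97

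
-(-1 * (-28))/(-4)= 7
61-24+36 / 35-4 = 1191 / 35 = 34.03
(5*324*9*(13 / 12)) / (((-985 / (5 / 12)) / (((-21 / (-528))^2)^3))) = -619421985 / 23420826904690688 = -0.00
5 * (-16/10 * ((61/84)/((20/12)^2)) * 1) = -366/175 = -2.09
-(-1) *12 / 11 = 12 / 11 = 1.09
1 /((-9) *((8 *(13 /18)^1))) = -1 /52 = -0.02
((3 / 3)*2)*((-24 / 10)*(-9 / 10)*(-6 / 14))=-324 / 175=-1.85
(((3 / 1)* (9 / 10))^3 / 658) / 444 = 6561 / 97384000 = 0.00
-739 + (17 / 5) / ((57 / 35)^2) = -2396846 / 3249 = -737.72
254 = 254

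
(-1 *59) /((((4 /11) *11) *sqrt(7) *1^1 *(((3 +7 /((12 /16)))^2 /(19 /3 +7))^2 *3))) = -70800 *sqrt(7) /13119127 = -0.01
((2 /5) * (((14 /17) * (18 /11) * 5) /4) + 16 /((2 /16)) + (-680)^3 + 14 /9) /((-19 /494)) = 13758909757424 /1683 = 8175228614.04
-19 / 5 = -3.80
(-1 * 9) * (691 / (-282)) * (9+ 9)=18657 / 47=396.96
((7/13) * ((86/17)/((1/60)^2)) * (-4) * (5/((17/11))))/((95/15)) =-20037.71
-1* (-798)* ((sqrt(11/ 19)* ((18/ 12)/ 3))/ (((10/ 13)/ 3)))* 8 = 3276* sqrt(209)/ 5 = 9472.12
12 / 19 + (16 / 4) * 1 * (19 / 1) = 1456 / 19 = 76.63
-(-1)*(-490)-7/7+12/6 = -489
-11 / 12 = -0.92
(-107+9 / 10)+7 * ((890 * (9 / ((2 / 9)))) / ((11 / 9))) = 22696679 / 110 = 206333.45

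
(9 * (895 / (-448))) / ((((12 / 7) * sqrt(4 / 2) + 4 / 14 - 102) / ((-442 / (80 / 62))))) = -982289529 / 16212992 - 33110883 * sqrt(2) / 32425984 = -62.03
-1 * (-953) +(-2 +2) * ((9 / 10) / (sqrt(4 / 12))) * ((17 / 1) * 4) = 953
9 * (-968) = -8712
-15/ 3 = -5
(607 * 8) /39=124.51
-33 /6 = -11 /2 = -5.50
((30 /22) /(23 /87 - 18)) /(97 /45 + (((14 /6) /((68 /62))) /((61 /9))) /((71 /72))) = -4323745575 /139118159147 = -0.03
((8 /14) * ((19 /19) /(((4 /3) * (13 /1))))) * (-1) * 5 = -0.16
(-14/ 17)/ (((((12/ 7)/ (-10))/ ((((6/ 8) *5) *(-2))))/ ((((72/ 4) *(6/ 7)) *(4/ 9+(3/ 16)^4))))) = -138008325/ 557056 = -247.75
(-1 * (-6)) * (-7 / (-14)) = 3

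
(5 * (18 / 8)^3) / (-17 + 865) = 3645 / 54272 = 0.07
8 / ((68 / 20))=40 / 17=2.35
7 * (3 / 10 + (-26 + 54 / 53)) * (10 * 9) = -824103 / 53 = -15549.11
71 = 71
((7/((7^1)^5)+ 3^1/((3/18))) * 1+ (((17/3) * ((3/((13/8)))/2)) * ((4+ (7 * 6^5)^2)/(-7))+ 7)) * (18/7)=-1243896132152412/218491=-5693122976.01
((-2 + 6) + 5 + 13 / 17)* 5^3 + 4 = 20818 / 17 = 1224.59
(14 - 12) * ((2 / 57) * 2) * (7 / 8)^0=8 / 57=0.14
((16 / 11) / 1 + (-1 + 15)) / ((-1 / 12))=-2040 / 11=-185.45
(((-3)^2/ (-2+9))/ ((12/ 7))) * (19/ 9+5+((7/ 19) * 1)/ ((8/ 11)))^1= 10421/ 1824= 5.71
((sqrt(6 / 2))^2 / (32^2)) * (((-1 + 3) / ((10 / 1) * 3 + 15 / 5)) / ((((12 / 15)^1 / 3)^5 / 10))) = 3796875 / 2883584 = 1.32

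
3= 3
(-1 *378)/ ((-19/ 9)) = 3402/ 19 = 179.05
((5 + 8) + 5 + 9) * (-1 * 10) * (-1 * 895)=241650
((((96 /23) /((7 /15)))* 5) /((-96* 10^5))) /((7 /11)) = -0.00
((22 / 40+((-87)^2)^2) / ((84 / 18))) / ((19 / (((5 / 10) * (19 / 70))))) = 491055099 / 5600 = 87688.41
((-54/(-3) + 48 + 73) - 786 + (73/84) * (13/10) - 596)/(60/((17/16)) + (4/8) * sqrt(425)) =-567485024/24945025 + 301476419 * sqrt(17)/299340300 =-18.60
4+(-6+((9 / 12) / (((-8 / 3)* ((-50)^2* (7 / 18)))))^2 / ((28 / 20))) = -219519993439 / 109760000000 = -2.00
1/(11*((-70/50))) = -0.06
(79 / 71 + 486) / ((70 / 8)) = 27668 / 497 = 55.67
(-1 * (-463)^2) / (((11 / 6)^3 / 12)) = -555644448 / 1331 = -417463.90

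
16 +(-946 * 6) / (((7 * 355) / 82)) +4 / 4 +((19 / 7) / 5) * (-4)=-428583 / 2485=-172.47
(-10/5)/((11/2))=-4/11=-0.36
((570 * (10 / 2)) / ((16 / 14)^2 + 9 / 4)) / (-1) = -558600 / 697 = -801.43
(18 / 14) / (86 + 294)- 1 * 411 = -1093251 / 2660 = -411.00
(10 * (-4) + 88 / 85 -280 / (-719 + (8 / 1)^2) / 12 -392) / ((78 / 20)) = -110.49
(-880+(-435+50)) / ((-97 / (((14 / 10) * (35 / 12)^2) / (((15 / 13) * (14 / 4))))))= 805805 / 20952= 38.46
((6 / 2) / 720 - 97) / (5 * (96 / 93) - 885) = 0.11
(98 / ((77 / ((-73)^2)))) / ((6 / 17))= 634151 / 33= 19216.70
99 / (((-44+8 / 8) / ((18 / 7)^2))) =-32076 / 2107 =-15.22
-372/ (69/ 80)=-9920/ 23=-431.30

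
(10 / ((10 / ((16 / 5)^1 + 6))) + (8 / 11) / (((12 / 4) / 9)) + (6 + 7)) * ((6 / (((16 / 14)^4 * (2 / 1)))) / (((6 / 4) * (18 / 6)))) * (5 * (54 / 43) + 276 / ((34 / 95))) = 119130417 / 16082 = 7407.69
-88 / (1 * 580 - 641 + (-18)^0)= 22 / 15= 1.47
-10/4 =-5/2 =-2.50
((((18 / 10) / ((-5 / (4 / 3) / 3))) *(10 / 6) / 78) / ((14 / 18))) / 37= -0.00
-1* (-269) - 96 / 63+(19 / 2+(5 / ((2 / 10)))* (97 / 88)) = 562777 / 1848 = 304.53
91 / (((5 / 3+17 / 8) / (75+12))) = 2088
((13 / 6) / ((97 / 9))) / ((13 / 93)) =279 / 194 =1.44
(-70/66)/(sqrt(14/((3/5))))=-sqrt(210)/66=-0.22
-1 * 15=-15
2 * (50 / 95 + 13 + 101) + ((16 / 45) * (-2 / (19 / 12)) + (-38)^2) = 476692 / 285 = 1672.60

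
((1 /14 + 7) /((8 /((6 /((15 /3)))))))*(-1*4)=-297 /70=-4.24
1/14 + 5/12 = 41/84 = 0.49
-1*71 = -71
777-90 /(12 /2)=762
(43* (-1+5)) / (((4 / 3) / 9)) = 1161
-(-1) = 1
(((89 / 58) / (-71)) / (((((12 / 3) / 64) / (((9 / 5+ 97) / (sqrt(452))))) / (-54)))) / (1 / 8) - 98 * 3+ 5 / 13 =-3817 / 13+ 75973248 * sqrt(113) / 1163335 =400.60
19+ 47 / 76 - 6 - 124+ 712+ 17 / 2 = 46369 / 76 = 610.12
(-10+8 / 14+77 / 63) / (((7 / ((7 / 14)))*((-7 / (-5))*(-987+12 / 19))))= 49115 / 115706934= 0.00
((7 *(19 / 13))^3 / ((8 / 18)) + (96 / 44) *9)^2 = 55135393747551441 / 9344702224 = 5900176.64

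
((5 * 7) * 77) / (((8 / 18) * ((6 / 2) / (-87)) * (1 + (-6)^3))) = 140679 / 172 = 817.90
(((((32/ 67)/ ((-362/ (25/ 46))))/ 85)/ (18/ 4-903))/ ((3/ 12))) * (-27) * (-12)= 34560/ 2840252543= 0.00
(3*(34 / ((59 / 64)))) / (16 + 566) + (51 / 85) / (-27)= 43237 / 257535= 0.17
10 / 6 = 5 / 3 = 1.67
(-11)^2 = 121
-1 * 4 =-4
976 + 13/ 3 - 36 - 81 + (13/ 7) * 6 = 18364/ 21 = 874.48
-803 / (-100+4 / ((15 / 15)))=803 / 96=8.36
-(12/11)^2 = -1.19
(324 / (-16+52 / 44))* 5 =-17820 / 163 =-109.33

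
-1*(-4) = 4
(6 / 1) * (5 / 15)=2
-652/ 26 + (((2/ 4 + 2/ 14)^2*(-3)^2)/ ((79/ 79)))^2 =-5614883/ 499408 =-11.24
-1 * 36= -36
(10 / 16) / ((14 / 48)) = 15 / 7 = 2.14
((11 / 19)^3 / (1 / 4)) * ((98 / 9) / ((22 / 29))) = 11.14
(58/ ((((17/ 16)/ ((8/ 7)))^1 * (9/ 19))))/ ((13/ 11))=1551616/ 13923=111.44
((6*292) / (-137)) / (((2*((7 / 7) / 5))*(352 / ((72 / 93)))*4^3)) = -3285 / 2989888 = -0.00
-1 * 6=-6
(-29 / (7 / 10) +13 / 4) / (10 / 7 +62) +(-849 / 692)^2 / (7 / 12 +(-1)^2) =352219013 / 1009924176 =0.35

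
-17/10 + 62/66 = -251/330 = -0.76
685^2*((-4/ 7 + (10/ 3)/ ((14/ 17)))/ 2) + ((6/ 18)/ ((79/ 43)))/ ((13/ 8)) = 35178272291/ 43134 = 815557.85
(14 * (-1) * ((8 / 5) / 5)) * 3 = -336 / 25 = -13.44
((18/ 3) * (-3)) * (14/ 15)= -16.80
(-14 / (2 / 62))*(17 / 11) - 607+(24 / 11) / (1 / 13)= -13743 / 11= -1249.36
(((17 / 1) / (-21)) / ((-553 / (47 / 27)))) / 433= 799 / 135767583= 0.00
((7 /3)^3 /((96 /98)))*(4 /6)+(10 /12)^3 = 4483 /486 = 9.22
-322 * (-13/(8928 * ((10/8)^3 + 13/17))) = 0.17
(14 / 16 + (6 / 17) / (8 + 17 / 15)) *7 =119161 / 18632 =6.40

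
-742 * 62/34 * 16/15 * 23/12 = -2116184/765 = -2766.25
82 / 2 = 41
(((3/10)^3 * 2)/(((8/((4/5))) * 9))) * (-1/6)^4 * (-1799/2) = -0.00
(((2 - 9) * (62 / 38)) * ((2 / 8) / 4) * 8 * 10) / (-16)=1085 / 304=3.57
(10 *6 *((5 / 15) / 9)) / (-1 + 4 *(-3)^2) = 0.06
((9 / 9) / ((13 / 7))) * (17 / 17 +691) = 4844 / 13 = 372.62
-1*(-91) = 91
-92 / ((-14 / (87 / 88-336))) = -678063 / 308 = -2201.50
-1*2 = -2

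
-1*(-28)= 28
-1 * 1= -1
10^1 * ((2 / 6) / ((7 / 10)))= 100 / 21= 4.76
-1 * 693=-693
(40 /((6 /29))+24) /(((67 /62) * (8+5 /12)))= 161696 /6767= 23.89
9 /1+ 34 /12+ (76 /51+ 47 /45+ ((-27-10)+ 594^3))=320664378893 /1530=209584561.37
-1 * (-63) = 63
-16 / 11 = -1.45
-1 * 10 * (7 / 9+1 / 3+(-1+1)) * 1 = -100 / 9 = -11.11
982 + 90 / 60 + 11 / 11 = 1969 / 2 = 984.50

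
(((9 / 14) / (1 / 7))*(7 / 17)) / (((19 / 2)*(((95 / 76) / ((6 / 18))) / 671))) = 56364 / 1615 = 34.90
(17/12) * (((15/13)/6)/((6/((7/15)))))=119/5616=0.02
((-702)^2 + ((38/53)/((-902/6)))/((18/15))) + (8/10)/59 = 3474950801127/7051385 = 492804.01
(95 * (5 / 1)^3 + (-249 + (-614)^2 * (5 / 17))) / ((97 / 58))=73251.71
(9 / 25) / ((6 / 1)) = 3 / 50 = 0.06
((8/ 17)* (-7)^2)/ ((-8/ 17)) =-49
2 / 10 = 1 / 5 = 0.20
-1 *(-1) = 1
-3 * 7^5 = -50421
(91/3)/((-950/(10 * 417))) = -12649/95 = -133.15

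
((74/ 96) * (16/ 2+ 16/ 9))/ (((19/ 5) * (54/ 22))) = 22385/ 27702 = 0.81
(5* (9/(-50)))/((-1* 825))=3/2750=0.00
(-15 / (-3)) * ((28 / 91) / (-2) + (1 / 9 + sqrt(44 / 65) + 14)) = 2 * sqrt(715) / 13 + 8165 / 117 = 73.90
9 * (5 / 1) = 45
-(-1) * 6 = 6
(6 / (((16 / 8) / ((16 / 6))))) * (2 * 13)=208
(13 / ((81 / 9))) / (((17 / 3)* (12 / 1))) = 13 / 612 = 0.02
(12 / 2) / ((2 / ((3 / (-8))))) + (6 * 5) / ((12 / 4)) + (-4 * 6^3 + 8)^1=-6777 / 8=-847.12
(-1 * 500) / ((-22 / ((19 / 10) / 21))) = 475 / 231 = 2.06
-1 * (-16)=16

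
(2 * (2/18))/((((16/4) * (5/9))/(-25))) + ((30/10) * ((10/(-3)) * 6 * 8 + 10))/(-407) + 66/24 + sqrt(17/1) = 2207/1628 + sqrt(17) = 5.48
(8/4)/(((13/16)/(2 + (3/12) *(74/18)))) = 872/117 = 7.45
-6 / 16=-3 / 8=-0.38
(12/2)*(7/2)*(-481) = -10101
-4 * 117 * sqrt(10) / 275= -468 * sqrt(10) / 275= -5.38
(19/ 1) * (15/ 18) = 95/ 6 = 15.83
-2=-2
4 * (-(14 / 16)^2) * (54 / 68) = -1323 / 544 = -2.43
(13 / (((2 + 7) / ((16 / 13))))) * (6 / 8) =4 / 3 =1.33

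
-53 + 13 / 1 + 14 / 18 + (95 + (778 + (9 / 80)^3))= 3842054561 / 4608000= 833.78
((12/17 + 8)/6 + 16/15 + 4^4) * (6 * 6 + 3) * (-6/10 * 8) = -20567664/425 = -48394.50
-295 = -295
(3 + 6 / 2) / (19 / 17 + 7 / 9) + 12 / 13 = 7707 / 1885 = 4.09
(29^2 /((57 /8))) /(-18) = -3364 /513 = -6.56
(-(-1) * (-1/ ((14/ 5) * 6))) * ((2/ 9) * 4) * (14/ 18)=-10/ 243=-0.04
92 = 92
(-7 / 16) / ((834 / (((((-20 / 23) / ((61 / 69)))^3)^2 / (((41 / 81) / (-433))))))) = 119318346000000 / 293614613483339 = 0.41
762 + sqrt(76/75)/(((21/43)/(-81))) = 762 - 774 *sqrt(57)/35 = 595.04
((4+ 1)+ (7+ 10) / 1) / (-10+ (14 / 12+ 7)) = -12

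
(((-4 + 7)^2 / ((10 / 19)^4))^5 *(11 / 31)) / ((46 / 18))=219745383926768497250586033461451 / 71300000000000000000000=3081982944.27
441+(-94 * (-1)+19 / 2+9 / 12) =2181 / 4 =545.25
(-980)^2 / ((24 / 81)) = 3241350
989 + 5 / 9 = 8906 / 9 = 989.56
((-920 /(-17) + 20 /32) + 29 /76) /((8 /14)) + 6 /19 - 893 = -8229697 /10336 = -796.22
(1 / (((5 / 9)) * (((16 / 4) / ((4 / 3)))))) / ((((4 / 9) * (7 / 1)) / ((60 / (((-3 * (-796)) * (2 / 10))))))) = 135 / 5572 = 0.02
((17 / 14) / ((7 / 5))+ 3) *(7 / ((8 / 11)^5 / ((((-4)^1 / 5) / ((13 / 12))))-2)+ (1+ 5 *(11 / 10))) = 713315521 / 53871874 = 13.24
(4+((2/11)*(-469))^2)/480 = 110041/7260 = 15.16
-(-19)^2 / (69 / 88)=-31768 / 69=-460.41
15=15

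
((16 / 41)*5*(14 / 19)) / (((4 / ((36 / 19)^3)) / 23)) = 300464640 / 5343161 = 56.23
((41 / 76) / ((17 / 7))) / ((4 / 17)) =287 / 304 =0.94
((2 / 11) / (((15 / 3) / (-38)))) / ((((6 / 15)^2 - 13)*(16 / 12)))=95 / 1177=0.08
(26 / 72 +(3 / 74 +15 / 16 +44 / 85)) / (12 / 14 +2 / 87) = 170704121 / 80914560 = 2.11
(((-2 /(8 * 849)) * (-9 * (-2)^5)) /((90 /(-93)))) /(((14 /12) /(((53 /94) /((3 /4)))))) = 26288 /465535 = 0.06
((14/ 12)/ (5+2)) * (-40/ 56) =-5/ 42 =-0.12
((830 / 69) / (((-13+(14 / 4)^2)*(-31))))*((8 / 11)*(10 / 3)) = 265600 / 211761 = 1.25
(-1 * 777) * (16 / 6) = -2072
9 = 9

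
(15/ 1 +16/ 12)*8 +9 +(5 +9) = 461/ 3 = 153.67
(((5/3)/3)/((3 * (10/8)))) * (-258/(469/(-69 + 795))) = -83248/1407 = -59.17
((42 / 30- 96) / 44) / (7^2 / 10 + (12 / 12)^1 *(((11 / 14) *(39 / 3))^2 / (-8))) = 0.26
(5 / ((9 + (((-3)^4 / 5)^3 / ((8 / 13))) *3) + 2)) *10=50000 / 20737199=0.00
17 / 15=1.13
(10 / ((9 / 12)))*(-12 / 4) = -40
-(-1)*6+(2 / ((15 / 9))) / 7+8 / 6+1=893 / 105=8.50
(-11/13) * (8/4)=-22/13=-1.69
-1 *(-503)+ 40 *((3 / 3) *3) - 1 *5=618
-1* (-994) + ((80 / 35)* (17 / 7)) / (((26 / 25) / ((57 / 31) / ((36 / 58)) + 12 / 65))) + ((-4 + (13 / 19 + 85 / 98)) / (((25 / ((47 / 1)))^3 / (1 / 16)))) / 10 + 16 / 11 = 814567119909322441 / 804788985000000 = 1012.15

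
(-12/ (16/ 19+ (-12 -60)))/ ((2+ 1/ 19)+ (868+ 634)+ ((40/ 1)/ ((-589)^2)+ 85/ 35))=138421479/ 1236542592844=0.00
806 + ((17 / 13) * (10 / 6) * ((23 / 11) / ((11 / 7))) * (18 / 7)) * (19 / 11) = 14169088 / 17303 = 818.88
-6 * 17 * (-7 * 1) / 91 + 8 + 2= 232 / 13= 17.85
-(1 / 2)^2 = -1 / 4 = -0.25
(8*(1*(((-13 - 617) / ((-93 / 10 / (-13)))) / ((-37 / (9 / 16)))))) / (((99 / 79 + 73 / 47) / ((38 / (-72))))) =-20.14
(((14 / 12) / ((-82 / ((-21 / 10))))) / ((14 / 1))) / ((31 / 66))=231 / 50840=0.00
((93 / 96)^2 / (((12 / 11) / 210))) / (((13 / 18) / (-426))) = -709261245 / 6656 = -106559.68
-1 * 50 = -50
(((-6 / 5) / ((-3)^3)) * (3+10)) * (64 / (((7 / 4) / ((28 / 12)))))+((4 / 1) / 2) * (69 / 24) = 29729 / 540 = 55.05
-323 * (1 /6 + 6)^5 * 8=-22398098111 /972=-23043310.81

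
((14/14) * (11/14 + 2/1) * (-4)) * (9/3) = -234/7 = -33.43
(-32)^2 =1024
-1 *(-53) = 53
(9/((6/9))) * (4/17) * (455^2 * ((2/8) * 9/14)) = 7186725/68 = 105687.13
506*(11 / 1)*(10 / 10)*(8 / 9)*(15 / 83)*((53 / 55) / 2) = 107272 / 249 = 430.81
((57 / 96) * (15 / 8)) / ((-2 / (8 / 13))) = -285 / 832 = -0.34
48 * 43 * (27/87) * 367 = 6817392/29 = 235082.48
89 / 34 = 2.62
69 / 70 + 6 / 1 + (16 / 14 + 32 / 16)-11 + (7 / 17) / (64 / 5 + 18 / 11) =-199107 / 236215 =-0.84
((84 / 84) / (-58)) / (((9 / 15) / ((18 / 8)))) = -15 / 232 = -0.06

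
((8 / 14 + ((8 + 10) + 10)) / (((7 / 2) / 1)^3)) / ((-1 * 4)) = -400 / 2401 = -0.17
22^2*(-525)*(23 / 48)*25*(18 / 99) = -1106875 / 2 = -553437.50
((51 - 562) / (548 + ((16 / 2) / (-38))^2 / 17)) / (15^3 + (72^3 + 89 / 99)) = -0.00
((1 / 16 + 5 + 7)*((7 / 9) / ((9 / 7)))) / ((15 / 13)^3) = 20777029 / 4374000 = 4.75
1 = 1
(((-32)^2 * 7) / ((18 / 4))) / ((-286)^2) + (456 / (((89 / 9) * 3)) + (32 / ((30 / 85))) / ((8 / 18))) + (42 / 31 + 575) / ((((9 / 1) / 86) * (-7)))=-2016685719262 / 3554383833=-567.38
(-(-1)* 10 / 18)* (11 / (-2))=-55 / 18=-3.06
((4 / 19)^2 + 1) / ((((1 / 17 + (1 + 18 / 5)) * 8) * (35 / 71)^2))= 0.12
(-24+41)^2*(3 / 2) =867 / 2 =433.50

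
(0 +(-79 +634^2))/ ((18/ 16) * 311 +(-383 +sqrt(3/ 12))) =-357224/ 29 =-12318.07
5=5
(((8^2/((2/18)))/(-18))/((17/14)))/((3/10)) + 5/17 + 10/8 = -17605/204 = -86.30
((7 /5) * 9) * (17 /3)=71.40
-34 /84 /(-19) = 17 /798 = 0.02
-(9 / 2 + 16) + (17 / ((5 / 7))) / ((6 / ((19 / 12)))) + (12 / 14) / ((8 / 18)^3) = -44917 / 10080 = -4.46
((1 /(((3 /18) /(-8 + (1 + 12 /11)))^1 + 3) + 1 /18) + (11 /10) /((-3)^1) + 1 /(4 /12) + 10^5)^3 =1000090764321986.91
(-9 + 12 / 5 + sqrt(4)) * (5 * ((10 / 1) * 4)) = -920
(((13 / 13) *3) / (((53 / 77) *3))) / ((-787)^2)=0.00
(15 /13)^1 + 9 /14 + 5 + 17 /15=21649 /2730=7.93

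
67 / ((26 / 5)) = 335 / 26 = 12.88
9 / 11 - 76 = -827 / 11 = -75.18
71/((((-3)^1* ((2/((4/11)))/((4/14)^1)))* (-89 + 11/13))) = 1846/132363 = 0.01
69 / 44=1.57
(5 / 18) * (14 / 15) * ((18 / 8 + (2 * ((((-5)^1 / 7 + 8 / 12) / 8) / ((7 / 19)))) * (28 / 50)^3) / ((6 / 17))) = 50076509 / 30375000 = 1.65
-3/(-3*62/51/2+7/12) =612/253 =2.42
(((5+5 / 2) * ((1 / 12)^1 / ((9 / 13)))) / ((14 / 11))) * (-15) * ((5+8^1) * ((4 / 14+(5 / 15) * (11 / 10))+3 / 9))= -213785 / 1568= -136.34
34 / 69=0.49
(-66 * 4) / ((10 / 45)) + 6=-1182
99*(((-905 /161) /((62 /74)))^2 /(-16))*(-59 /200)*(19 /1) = 4977386953011 /3188490368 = 1561.05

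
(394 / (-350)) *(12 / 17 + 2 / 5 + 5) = -102243 / 14875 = -6.87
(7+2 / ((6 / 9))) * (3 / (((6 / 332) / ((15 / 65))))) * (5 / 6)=4150 / 13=319.23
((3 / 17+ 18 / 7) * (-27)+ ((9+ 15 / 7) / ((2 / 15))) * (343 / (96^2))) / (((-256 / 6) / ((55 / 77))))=129928215 / 109182976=1.19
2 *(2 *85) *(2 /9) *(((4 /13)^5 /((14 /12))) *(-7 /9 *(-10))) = 13926400 /10024911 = 1.39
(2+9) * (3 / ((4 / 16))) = 132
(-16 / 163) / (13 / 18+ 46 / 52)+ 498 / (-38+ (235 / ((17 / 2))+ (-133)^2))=-25264430 / 767471319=-0.03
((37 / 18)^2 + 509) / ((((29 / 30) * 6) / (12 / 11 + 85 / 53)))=1306168675 / 5477868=238.44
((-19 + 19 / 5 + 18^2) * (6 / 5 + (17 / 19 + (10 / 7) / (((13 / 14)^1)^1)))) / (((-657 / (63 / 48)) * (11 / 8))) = -24247748 / 14875575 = -1.63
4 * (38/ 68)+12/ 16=203/ 68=2.99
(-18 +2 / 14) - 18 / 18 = -132 / 7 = -18.86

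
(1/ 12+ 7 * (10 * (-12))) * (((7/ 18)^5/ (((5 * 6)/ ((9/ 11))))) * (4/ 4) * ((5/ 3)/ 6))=-169397753/ 2993075712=-0.06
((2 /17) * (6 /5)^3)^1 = 432 /2125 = 0.20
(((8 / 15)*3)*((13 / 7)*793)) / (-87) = -27.08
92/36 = 23/9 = 2.56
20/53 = 0.38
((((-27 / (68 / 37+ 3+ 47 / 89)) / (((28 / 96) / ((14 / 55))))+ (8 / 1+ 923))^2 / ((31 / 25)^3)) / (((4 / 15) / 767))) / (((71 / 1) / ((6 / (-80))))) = -3887465651457889325175 / 2841249474656032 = -1368223.98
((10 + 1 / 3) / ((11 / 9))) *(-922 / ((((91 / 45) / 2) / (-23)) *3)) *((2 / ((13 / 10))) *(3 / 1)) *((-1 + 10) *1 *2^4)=511183353600 / 13013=39282513.92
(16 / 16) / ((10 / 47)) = 47 / 10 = 4.70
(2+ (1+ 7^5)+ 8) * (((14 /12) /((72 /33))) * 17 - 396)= -156169145 /24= -6507047.71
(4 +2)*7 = 42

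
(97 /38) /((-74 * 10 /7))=-679 /28120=-0.02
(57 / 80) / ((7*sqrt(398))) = 57*sqrt(398) / 222880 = 0.01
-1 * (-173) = 173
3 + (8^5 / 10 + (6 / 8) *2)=32813 / 10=3281.30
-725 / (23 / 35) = -25375 / 23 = -1103.26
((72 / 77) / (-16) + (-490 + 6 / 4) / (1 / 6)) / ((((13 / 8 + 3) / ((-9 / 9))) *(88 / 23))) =10381809 / 62678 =165.64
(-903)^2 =815409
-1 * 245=-245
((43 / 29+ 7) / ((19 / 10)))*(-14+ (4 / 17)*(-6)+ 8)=-309960 / 9367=-33.09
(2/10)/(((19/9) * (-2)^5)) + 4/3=12133/9120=1.33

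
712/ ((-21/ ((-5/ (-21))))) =-3560/ 441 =-8.07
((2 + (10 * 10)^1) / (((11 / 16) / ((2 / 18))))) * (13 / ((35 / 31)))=219232 / 1155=189.81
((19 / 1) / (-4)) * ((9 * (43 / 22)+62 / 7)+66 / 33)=-135.13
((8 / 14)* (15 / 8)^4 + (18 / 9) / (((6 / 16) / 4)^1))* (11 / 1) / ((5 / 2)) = 6716897 / 53760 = 124.94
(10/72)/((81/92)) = 115/729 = 0.16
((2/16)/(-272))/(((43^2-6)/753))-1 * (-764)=3063920399/4010368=764.00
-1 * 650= -650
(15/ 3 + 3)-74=-66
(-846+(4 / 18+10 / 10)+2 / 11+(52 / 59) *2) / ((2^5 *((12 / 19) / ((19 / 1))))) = -1777199029 / 2242944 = -792.35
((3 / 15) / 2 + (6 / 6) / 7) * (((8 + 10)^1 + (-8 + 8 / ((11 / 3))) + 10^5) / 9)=1335877 / 495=2698.74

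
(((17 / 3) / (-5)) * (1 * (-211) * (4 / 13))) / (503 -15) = 3587 / 23790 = 0.15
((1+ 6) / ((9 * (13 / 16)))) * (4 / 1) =448 / 117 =3.83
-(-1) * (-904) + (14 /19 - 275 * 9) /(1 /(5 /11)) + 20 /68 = -7206802 /3553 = -2028.37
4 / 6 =2 / 3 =0.67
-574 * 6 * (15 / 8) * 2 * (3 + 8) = -142065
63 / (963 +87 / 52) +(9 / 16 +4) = 1238105 / 267536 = 4.63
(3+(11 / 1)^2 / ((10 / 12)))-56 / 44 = 8081 / 55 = 146.93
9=9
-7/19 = -0.37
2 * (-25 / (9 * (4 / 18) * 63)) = -25 / 63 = -0.40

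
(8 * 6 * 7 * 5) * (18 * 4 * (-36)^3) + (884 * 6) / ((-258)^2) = -31304548638278 / 5547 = -5643509759.92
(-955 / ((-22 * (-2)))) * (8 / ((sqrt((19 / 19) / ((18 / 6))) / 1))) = -1910 * sqrt(3) / 11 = -300.75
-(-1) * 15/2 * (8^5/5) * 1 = 49152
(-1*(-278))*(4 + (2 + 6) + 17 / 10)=19043 / 5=3808.60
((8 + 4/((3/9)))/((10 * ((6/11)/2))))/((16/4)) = 11/6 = 1.83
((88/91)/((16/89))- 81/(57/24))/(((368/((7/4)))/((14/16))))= -695345/5817344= -0.12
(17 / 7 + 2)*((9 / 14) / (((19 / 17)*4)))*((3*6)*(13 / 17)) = 8.77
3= 3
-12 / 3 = -4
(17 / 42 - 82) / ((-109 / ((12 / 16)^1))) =3427 / 6104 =0.56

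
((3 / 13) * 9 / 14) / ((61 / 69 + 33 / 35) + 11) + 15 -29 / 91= 82835749 / 5637814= 14.69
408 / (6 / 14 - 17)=-714 / 29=-24.62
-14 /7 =-2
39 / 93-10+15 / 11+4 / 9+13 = 16043 / 3069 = 5.23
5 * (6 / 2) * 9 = 135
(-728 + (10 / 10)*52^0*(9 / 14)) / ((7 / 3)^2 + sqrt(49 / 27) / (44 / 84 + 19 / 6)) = -2201819175 / 16407062 + 42615855*sqrt(3) / 8203531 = -125.20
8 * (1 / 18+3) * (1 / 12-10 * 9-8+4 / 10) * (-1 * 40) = 2574440 / 27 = 95349.63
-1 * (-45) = 45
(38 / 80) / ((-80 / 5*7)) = -19 / 4480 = -0.00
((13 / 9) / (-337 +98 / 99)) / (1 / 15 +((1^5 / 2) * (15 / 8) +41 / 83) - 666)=569712 / 88064942681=0.00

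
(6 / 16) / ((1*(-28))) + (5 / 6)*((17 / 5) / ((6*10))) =341 / 10080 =0.03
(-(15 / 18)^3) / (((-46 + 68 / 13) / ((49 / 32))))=15925 / 732672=0.02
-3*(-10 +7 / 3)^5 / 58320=6436343 / 4723920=1.36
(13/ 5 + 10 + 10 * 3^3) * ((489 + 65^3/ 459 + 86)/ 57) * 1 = 16910470/ 2907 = 5817.16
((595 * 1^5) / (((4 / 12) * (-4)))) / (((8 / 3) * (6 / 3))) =-83.67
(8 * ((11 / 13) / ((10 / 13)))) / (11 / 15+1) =5.08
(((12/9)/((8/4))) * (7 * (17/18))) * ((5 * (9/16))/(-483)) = -85/3312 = -0.03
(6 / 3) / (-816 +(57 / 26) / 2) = -0.00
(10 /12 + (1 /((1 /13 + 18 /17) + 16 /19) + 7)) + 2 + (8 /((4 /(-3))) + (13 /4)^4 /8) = 932995331 /51025920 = 18.28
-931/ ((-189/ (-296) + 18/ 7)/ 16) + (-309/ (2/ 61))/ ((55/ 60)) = -1091697826/ 73161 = -14921.85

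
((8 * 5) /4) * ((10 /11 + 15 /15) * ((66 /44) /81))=35 /99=0.35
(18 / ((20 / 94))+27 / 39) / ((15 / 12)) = 22176 / 325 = 68.23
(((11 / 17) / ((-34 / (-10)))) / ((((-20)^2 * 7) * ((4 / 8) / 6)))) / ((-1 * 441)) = -11 / 5947620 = -0.00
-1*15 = -15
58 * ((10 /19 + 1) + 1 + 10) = 13804 /19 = 726.53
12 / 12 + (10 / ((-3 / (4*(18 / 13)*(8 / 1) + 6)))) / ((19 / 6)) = -12833 / 247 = -51.96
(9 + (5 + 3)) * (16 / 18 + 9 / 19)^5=11674237558681 / 146211169851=79.85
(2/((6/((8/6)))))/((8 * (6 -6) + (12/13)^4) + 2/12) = 228488/458931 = 0.50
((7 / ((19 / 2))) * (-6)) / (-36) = 7 / 57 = 0.12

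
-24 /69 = -8 /23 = -0.35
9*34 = 306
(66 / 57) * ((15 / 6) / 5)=11 / 19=0.58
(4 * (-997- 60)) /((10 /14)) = -29596 /5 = -5919.20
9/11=0.82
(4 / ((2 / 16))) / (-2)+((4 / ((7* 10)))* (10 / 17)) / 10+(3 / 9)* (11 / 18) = -15.79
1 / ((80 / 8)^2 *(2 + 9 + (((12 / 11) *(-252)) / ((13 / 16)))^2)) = 20449 / 234123639500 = 0.00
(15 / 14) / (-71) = -15 / 994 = -0.02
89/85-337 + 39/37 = -1053257/3145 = -334.90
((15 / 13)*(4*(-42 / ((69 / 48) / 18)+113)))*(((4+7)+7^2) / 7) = -34189200 / 2093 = -16335.02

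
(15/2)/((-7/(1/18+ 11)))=-995/84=-11.85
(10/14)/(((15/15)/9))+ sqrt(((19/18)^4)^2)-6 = 1227175/734832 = 1.67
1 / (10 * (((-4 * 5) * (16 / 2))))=-1 / 1600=-0.00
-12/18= -2/3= -0.67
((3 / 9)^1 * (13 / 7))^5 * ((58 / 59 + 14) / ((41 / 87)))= 9518467348 / 3293146773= 2.89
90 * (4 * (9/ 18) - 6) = -360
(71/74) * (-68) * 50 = -120700/37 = -3262.16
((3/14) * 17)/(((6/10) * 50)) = 17/140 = 0.12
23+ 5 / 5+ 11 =35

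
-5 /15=-0.33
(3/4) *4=3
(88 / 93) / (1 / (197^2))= 36722.49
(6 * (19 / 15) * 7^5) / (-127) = -638666 / 635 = -1005.77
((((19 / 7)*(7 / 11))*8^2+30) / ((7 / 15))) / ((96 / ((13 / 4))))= 50245 / 4928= 10.20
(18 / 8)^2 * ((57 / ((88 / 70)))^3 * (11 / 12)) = 214384046625 / 495616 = 432560.79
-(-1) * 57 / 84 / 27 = 19 / 756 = 0.03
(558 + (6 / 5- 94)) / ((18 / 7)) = 8141 / 45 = 180.91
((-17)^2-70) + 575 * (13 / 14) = 10541 / 14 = 752.93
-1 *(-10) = 10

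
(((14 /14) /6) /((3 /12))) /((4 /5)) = 5 /6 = 0.83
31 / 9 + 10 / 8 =169 / 36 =4.69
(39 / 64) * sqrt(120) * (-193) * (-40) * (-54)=-1016145 * sqrt(30) / 2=-2782827.69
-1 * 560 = -560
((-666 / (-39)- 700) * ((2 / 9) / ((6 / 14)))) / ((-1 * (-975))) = -124292 / 342225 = -0.36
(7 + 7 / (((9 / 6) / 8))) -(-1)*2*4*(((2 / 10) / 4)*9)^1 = 719 / 15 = 47.93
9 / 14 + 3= 51 / 14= 3.64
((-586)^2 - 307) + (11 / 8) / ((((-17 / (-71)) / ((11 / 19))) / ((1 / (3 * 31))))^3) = 343089.00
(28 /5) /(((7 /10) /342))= 2736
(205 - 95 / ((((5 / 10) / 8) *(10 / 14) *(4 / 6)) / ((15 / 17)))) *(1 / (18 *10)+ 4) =-6401759 / 612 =-10460.39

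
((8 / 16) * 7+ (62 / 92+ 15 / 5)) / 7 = 165 / 161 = 1.02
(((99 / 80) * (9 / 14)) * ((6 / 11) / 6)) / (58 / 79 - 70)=-0.00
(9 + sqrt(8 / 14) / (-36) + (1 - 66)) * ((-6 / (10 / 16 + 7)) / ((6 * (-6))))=-1.22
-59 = -59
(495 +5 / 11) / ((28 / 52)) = 70850 / 77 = 920.13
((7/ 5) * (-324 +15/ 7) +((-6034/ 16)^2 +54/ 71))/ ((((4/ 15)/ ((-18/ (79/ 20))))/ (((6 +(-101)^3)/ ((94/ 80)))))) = 2240105781938637375/ 1054492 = 2124345923855.88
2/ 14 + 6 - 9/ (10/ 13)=-5.56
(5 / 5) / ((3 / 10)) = 10 / 3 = 3.33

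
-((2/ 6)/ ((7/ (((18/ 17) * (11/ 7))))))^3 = -287496/ 578009537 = -0.00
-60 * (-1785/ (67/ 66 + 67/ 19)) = 1580040/ 67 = 23582.69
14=14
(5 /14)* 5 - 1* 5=-45 /14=-3.21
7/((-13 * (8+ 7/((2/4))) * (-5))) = 7/1430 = 0.00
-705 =-705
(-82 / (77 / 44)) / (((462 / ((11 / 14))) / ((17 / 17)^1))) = -82 / 1029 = -0.08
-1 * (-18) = 18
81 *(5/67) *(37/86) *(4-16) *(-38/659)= 3416580/1898579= 1.80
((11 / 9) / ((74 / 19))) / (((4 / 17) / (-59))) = -209627 / 2664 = -78.69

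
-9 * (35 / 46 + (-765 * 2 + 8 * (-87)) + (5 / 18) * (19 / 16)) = 14737799 / 736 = 20024.18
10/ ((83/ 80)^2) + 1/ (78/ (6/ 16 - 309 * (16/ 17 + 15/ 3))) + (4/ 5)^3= -41804619619/ 3044938000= -13.73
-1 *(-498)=498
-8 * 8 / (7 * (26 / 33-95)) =2112 / 21763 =0.10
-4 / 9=-0.44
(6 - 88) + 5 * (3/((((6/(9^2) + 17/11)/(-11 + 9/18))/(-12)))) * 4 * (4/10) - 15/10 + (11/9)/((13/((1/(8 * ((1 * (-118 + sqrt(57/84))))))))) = 1783.71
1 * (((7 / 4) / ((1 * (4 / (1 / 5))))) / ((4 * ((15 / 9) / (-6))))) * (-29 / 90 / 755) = 203 / 6040000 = 0.00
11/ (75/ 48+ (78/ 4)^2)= 176/ 6109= 0.03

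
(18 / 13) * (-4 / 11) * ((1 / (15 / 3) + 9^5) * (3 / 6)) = -10628856 / 715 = -14865.53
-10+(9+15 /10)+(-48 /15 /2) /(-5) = 41 /50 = 0.82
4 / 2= 2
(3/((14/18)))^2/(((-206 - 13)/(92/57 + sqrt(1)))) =-12069/67963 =-0.18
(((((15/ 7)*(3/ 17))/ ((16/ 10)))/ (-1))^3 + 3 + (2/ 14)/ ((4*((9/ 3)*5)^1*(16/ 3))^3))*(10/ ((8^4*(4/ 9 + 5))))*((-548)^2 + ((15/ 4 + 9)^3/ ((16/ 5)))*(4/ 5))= 4572450239158094515227/ 11348717980302180352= 402.90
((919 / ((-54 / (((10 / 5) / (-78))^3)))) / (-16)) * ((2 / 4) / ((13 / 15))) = -4595 / 444180672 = -0.00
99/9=11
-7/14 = -1/2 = -0.50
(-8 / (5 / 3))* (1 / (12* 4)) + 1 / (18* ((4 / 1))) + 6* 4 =8609 / 360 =23.91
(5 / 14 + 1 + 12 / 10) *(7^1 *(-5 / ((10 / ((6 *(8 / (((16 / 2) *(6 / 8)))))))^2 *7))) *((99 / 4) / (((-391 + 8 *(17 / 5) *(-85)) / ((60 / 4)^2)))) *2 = 212652 / 6307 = 33.72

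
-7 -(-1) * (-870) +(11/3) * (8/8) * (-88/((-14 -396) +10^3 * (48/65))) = -877.98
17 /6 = 2.83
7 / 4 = 1.75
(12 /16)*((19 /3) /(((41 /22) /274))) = 28633 /41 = 698.37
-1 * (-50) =50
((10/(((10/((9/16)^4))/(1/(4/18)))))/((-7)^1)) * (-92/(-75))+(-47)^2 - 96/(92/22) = 288309485293/131891200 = 2185.96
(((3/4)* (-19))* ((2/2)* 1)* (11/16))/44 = -57/256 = -0.22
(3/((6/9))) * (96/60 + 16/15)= 12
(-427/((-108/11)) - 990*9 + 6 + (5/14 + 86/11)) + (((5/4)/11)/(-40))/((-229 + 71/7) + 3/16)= -1802929673773/203667156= -8852.33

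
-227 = -227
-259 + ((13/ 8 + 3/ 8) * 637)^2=1622817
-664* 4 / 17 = -2656 / 17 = -156.24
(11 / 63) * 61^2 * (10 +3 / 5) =2169343 / 315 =6886.80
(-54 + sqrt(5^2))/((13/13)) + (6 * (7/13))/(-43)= -27433/559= -49.08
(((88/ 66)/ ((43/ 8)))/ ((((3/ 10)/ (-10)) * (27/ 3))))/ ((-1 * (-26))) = -1600/ 45279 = -0.04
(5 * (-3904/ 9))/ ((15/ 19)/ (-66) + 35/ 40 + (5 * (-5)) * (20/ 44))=32637440/ 158013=206.55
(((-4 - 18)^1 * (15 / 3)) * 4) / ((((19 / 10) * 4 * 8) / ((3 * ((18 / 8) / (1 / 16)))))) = -14850 / 19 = -781.58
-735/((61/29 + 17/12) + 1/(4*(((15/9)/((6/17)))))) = -21741300/105691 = -205.71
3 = 3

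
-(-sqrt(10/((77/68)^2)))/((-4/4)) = -2.79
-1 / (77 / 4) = -0.05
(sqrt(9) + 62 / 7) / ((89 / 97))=8051 / 623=12.92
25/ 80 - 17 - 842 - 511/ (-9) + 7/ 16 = -28853/ 36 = -801.47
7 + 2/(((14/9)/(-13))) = -68/7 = -9.71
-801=-801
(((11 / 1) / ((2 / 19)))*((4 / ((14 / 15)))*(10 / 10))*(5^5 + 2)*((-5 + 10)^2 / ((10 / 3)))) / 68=147047175 / 952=154461.32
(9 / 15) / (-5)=-3 / 25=-0.12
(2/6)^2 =1/9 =0.11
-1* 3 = -3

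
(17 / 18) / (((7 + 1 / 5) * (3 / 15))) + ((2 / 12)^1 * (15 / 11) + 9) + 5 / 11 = 73687 / 7128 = 10.34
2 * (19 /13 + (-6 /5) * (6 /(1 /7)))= -6362 /65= -97.88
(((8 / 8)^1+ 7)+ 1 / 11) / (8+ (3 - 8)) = 89 / 33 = 2.70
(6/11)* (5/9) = 10/33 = 0.30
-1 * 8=-8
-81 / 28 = -2.89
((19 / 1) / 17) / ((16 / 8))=19 / 34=0.56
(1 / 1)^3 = 1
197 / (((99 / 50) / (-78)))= -256100 / 33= -7760.61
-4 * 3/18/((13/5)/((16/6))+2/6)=-80/157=-0.51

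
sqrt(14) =3.74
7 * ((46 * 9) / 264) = 483 / 44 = 10.98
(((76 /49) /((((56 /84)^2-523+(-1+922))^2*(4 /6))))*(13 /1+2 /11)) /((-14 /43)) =-28786995 /48518501108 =-0.00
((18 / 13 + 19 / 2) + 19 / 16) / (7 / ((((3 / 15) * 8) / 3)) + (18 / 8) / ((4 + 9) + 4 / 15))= 166563 / 183430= 0.91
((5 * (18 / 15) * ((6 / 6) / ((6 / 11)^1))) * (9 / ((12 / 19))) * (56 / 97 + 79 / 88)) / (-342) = -4197 / 6208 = -0.68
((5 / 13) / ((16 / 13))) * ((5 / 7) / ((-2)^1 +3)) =0.22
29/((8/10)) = 145/4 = 36.25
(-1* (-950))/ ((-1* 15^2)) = -38/ 9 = -4.22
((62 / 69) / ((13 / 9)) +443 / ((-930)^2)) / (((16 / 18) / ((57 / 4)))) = 9177219849 / 919484800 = 9.98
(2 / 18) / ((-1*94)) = -1 / 846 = -0.00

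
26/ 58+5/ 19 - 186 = -102094/ 551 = -185.29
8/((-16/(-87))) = 87/2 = 43.50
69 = 69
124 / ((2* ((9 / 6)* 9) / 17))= 2108 / 27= 78.07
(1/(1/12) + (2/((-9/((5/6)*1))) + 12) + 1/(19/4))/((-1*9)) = -12325/4617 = -2.67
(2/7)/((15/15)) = 2/7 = 0.29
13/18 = 0.72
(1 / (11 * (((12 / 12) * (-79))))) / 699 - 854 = -518746075 / 607431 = -854.00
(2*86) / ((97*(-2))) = -86 / 97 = -0.89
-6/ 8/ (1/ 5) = -15/ 4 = -3.75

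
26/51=0.51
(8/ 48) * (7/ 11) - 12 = -785/ 66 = -11.89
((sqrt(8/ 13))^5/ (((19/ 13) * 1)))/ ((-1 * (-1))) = 128 * sqrt(26)/ 3211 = 0.20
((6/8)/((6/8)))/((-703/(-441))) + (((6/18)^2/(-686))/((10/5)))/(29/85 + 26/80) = 616579741/983082933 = 0.63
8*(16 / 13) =128 / 13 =9.85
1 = 1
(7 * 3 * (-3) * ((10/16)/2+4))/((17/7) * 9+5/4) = -11.76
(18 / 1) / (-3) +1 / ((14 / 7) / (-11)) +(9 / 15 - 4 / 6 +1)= -317 / 30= -10.57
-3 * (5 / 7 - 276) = 825.86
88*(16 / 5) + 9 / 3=284.60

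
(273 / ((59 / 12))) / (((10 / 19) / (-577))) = -17957394 / 295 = -60872.52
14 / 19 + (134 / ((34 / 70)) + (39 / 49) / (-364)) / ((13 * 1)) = 126502919 / 5761028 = 21.96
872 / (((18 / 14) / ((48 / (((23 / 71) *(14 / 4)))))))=1981184 / 69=28712.81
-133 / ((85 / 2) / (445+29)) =-126084 / 85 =-1483.34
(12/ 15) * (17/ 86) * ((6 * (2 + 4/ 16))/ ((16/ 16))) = 2.13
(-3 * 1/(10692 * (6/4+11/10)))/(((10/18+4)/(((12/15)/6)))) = -1/316602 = -0.00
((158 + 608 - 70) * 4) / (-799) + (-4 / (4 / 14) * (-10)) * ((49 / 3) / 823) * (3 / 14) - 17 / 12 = -33975473 / 7890924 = -4.31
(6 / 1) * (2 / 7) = 12 / 7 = 1.71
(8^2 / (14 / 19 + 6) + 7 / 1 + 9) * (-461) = -23511 / 2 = -11755.50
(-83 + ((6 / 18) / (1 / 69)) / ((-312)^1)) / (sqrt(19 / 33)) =-25919 *sqrt(627) / 5928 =-109.48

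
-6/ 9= -2/ 3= -0.67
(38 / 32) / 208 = 19 / 3328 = 0.01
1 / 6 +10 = 61 / 6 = 10.17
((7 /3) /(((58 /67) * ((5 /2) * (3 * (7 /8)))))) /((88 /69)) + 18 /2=44606 /4785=9.32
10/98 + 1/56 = 47/392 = 0.12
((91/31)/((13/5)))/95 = 7/589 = 0.01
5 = 5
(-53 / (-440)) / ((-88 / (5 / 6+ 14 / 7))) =-901 / 232320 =-0.00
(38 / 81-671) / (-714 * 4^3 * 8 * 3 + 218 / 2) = 54313 / 88824195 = 0.00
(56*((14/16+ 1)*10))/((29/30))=31500/29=1086.21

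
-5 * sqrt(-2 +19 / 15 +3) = -sqrt(510) / 3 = -7.53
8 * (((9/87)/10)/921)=4/44515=0.00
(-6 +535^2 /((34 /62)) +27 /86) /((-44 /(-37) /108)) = 762304469463 /16082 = 47401098.71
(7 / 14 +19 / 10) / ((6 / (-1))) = -0.40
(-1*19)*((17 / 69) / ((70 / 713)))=-10013 / 210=-47.68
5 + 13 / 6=43 / 6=7.17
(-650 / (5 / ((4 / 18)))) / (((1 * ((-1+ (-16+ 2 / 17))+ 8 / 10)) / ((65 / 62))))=718250 / 381393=1.88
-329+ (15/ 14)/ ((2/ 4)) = -2288/ 7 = -326.86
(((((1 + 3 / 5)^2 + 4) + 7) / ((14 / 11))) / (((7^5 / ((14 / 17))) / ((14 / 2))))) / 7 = 3729 / 7142975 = 0.00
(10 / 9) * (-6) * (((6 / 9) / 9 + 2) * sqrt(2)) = -1120 * sqrt(2) / 81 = -19.55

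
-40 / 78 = -20 / 39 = -0.51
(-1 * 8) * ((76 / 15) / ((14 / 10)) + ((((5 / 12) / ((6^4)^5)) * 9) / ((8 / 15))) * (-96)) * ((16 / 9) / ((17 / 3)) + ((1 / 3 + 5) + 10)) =-65178923301860099 / 143876605280256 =-453.02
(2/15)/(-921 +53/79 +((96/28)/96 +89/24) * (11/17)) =-0.00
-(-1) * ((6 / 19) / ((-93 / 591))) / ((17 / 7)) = -8274 / 10013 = -0.83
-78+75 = -3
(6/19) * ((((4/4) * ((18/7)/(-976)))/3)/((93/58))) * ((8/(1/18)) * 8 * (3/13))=-150336/3269539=-0.05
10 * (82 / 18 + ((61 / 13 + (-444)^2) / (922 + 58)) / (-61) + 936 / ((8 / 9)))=7373753059 / 699426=10542.58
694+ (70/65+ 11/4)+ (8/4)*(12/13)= 36383/52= 699.67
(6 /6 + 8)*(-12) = -108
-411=-411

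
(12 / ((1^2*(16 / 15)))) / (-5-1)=-15 / 8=-1.88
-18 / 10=-9 / 5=-1.80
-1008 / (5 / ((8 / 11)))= -8064 / 55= -146.62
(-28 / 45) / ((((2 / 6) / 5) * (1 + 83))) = -1 / 9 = -0.11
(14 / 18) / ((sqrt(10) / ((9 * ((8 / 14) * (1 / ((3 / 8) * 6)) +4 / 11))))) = 214 * sqrt(10) / 495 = 1.37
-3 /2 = -1.50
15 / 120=0.12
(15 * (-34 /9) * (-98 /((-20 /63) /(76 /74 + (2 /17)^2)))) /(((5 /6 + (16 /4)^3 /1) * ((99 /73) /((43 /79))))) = -23966830020 /212627789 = -112.72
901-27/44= 39617/44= 900.39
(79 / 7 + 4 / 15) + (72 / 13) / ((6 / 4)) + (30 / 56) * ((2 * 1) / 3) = 42593 / 2730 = 15.60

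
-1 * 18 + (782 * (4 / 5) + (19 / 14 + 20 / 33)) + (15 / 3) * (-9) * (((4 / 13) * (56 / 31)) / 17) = 9623546641 / 15825810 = 608.09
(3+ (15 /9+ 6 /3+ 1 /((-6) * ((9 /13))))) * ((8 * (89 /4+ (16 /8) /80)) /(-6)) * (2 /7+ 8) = -1581.33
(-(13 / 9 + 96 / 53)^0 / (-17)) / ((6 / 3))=0.03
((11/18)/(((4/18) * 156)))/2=11/1248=0.01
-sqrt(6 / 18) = -sqrt(3) / 3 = -0.58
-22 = -22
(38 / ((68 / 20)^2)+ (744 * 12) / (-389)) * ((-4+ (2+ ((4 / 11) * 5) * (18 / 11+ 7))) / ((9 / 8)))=-29321955488 / 122426469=-239.51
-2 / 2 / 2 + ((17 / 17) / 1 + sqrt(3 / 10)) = 1 / 2 + sqrt(30) / 10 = 1.05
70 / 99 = 0.71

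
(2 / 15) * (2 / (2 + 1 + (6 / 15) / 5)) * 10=200 / 231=0.87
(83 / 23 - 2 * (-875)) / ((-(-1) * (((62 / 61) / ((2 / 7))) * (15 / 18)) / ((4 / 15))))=157.74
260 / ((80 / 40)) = 130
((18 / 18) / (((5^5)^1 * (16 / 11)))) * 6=33 / 25000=0.00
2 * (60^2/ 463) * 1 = 7200/ 463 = 15.55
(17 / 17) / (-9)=-1 / 9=-0.11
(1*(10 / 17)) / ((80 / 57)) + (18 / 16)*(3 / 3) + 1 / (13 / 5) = 1705 / 884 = 1.93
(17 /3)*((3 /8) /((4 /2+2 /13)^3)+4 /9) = 12950311 /4741632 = 2.73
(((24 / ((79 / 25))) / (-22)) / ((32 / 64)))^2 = 360000 / 755161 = 0.48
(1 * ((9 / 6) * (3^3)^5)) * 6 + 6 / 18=387420490 / 3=129140163.33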